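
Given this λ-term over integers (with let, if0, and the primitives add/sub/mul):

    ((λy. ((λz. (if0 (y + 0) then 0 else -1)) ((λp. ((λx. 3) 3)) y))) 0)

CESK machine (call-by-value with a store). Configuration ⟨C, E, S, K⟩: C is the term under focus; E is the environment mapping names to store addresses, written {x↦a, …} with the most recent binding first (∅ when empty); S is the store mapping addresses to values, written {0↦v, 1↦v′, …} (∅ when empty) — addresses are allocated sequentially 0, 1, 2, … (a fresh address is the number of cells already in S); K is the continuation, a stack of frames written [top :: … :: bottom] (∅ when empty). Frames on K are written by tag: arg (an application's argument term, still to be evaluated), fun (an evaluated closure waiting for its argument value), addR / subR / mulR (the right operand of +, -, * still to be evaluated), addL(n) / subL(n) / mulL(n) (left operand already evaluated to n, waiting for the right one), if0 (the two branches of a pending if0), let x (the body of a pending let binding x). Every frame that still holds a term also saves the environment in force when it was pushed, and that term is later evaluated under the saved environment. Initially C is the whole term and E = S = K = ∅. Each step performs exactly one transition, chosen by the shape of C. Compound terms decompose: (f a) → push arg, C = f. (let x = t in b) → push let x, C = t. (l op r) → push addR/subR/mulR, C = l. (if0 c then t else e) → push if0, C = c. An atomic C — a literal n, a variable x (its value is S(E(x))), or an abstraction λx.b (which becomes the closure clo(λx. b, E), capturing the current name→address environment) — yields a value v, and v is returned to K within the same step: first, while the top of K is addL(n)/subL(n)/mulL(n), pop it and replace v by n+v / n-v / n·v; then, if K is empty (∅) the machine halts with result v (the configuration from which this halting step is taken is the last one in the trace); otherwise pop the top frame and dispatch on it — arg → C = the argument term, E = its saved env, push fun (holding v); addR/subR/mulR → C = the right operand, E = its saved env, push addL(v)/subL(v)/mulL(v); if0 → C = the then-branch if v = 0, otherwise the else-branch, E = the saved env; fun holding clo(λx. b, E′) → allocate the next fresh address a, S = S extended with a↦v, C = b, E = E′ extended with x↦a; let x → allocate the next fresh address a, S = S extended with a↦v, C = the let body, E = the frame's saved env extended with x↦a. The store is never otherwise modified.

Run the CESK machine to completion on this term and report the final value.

Answer: 0

Derivation:
t=0: <C=((λy. ((λz. (if0 (y + 0) then 0 else -1)) ((λp. ((λx. 3) 3)) y))) 0), E=∅, S=∅, K=∅>
t=1: <C=(λy. ((λz. (if0 (y + 0) then 0 else -1)) ((λp. ((λx. 3) 3)) y))), E=∅, S=∅, K=[arg]>
t=2: <C=0, E=∅, S=∅, K=[fun]>
t=3: <C=((λz. (if0 (y + 0) then 0 else -1)) ((λp. ((λx. 3) 3)) y)), E={y↦0}, S={0↦0}, K=∅>
t=4: <C=(λz. (if0 (y + 0) then 0 else -1)), E={y↦0}, S={0↦0}, K=[arg]>
t=5: <C=((λp. ((λx. 3) 3)) y), E={y↦0}, S={0↦0}, K=[fun]>
t=6: <C=(λp. ((λx. 3) 3)), E={y↦0}, S={0↦0}, K=[arg :: fun]>
t=7: <C=y, E={y↦0}, S={0↦0}, K=[fun :: fun]>
t=8: <C=((λx. 3) 3), E={p↦1, y↦0}, S={0↦0, 1↦0}, K=[fun]>
t=9: <C=(λx. 3), E={p↦1, y↦0}, S={0↦0, 1↦0}, K=[arg :: fun]>
t=10: <C=3, E={p↦1, y↦0}, S={0↦0, 1↦0}, K=[fun :: fun]>
t=11: <C=3, E={x↦2, p↦1, y↦0}, S={0↦0, 1↦0, 2↦3}, K=[fun]>
t=12: <C=(if0 (y + 0) then 0 else -1), E={z↦3, y↦0}, S={0↦0, 1↦0, 2↦3, 3↦3}, K=∅>
t=13: <C=(y + 0), E={z↦3, y↦0}, S={0↦0, 1↦0, 2↦3, 3↦3}, K=[if0]>
t=14: <C=y, E={z↦3, y↦0}, S={0↦0, 1↦0, 2↦3, 3↦3}, K=[addR :: if0]>
t=15: <C=0, E={z↦3, y↦0}, S={0↦0, 1↦0, 2↦3, 3↦3}, K=[addL(0) :: if0]>
t=16: <C=0, E={z↦3, y↦0}, S={0↦0, 1↦0, 2↦3, 3↦3}, K=∅>
→ final value 0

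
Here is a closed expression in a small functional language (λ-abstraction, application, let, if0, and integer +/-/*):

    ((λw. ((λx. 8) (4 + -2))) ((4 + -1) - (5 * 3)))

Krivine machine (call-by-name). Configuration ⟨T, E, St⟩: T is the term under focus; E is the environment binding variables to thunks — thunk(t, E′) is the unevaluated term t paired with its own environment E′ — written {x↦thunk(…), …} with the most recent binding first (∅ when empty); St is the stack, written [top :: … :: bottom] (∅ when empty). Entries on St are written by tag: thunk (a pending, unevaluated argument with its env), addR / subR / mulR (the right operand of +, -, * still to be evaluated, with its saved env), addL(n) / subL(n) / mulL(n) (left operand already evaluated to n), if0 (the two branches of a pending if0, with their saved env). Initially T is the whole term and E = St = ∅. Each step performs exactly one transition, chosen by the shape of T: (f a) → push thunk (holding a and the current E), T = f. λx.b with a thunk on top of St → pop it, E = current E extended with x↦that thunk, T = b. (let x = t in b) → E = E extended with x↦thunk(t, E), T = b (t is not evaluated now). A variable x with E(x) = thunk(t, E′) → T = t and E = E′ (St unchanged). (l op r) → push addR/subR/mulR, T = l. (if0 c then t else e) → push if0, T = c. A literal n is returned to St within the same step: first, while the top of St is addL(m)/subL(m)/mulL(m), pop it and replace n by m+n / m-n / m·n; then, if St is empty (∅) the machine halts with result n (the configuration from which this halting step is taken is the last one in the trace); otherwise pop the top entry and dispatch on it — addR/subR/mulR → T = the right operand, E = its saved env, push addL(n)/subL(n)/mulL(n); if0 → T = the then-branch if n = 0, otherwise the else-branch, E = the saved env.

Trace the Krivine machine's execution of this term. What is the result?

Answer: 8

Derivation:
[0] [T=((λw. ((λx. 8) (4 + -2))) ((4 + -1) - (5 * 3))) | E=∅ | St=∅]
[1] [T=(λw. ((λx. 8) (4 + -2))) | E=∅ | St=[thunk]]
[2] [T=((λx. 8) (4 + -2)) | E={w↦thunk(((4 + -1) - (5 * 3)), ∅)} | St=∅]
[3] [T=(λx. 8) | E={w↦thunk(((4 + -1) - (5 * 3)), ∅)} | St=[thunk]]
[4] [T=8 | E={x↦thunk((4 + -2), {w↦thunk(((4 + -1) - (5 * 3)), ∅)}), w↦thunk(((4 + -1) - (5 * 3)), ∅)} | St=∅]
→ final value 8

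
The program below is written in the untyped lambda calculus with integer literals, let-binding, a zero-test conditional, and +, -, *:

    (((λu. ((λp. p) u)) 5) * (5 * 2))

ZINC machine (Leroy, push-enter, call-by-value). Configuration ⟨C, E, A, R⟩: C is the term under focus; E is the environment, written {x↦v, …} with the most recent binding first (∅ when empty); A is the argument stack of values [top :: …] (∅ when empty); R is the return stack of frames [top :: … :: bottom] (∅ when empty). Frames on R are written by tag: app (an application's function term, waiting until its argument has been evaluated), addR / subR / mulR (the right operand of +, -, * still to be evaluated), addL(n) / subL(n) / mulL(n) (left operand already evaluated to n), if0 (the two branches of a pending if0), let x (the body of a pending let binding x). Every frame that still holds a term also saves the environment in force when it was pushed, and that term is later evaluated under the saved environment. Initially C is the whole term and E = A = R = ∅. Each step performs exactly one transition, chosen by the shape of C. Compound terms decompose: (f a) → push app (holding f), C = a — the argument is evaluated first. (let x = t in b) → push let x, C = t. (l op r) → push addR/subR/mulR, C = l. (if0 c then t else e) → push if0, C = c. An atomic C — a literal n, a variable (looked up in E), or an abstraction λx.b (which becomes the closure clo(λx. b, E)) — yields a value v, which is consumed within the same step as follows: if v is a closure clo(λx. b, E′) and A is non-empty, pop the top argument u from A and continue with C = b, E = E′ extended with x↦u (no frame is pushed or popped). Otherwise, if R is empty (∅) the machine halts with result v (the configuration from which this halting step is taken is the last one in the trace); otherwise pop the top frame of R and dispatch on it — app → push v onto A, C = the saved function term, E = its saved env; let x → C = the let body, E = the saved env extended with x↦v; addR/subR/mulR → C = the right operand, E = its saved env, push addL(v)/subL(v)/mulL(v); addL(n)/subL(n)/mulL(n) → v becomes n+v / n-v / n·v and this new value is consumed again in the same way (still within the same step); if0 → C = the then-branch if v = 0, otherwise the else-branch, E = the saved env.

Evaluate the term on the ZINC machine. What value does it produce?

[0] ⟨C=(((λu. ((λp. p) u)) 5) * (5 * 2)); E=∅; A=∅; R=∅⟩
[1] ⟨C=((λu. ((λp. p) u)) 5); E=∅; A=∅; R=[mulR]⟩
[2] ⟨C=5; E=∅; A=∅; R=[app :: mulR]⟩
[3] ⟨C=(λu. ((λp. p) u)); E=∅; A=[5]; R=[mulR]⟩
[4] ⟨C=((λp. p) u); E={u↦5}; A=∅; R=[mulR]⟩
[5] ⟨C=u; E={u↦5}; A=∅; R=[app :: mulR]⟩
[6] ⟨C=(λp. p); E={u↦5}; A=[5]; R=[mulR]⟩
[7] ⟨C=p; E={p↦5, u↦5}; A=∅; R=[mulR]⟩
[8] ⟨C=(5 * 2); E=∅; A=∅; R=[mulL(5)]⟩
[9] ⟨C=5; E=∅; A=∅; R=[mulR :: mulL(5)]⟩
[10] ⟨C=2; E=∅; A=∅; R=[mulL(5) :: mulL(5)]⟩
→ final value 50

Answer: 50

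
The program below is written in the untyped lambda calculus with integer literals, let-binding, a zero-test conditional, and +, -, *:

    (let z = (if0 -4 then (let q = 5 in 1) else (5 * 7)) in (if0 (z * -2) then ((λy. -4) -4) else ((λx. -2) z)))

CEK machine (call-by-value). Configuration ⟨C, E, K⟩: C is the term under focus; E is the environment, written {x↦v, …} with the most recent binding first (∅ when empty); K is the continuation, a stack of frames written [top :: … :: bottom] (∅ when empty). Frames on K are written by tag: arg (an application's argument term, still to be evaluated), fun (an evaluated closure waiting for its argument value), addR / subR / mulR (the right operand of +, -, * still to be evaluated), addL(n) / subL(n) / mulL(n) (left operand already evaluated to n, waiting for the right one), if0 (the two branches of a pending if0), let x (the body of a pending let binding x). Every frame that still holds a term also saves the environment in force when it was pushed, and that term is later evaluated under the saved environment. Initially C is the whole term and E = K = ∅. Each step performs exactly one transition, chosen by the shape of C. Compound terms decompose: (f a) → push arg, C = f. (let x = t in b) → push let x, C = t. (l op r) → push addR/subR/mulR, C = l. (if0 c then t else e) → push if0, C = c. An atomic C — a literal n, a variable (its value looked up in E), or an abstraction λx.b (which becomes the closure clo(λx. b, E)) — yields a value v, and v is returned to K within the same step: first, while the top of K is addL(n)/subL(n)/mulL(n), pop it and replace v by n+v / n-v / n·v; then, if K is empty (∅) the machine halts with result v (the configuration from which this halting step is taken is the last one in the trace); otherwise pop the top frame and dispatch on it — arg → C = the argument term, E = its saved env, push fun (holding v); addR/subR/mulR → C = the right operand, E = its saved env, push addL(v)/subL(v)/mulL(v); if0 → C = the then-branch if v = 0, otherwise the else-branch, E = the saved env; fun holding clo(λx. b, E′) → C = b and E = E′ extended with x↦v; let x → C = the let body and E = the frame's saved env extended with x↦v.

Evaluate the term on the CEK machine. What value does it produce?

0. [C=(let z = (if0 -4 then (let q = 5 in 1) else (5 * 7)) in (if0 (z * -2) then ((λy. -4) -4) else ((λx. -2) z))) | E=∅ | K=∅]
1. [C=(if0 -4 then (let q = 5 in 1) else (5 * 7)) | E=∅ | K=[let z]]
2. [C=-4 | E=∅ | K=[if0 :: let z]]
3. [C=(5 * 7) | E=∅ | K=[let z]]
4. [C=5 | E=∅ | K=[mulR :: let z]]
5. [C=7 | E=∅ | K=[mulL(5) :: let z]]
6. [C=(if0 (z * -2) then ((λy. -4) -4) else ((λx. -2) z)) | E={z↦35} | K=∅]
7. [C=(z * -2) | E={z↦35} | K=[if0]]
8. [C=z | E={z↦35} | K=[mulR :: if0]]
9. [C=-2 | E={z↦35} | K=[mulL(35) :: if0]]
10. [C=((λx. -2) z) | E={z↦35} | K=∅]
11. [C=(λx. -2) | E={z↦35} | K=[arg]]
12. [C=z | E={z↦35} | K=[fun]]
13. [C=-2 | E={x↦35, z↦35} | K=∅]
→ final value -2

Answer: -2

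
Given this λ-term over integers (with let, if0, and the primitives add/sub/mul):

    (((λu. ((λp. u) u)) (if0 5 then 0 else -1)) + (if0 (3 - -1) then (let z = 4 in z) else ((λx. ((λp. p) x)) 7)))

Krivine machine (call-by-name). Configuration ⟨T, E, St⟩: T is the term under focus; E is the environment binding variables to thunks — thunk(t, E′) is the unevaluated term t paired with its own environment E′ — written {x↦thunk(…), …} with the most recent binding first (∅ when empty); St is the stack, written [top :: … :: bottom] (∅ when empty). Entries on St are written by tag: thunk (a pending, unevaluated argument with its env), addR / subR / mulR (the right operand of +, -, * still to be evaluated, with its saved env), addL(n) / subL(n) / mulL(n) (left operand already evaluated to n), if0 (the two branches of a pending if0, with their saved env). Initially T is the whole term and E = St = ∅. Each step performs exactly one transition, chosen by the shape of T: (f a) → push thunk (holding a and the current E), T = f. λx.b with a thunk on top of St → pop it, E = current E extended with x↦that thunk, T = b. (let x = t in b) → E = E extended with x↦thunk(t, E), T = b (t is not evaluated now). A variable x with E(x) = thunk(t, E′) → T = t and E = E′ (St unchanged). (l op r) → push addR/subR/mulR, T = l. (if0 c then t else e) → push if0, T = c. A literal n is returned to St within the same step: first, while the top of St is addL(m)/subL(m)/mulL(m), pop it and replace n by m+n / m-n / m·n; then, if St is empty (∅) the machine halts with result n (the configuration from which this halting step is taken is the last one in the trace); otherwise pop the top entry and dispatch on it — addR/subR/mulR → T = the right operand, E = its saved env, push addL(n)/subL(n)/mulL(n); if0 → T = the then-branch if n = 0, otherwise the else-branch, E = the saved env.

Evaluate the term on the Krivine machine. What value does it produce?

Answer: 6

Derivation:
0. [T=(((λu. ((λp. u) u)) (if0 5 then 0 else -1)) + (if0 (3 - -1) then (let z = 4 in z) else ((λx. ((λp. p) x)) 7))) | E=∅ | St=∅]
1. [T=((λu. ((λp. u) u)) (if0 5 then 0 else -1)) | E=∅ | St=[addR]]
2. [T=(λu. ((λp. u) u)) | E=∅ | St=[thunk :: addR]]
3. [T=((λp. u) u) | E={u↦thunk((if0 5 then 0 else -1), ∅)} | St=[addR]]
4. [T=(λp. u) | E={u↦thunk((if0 5 then 0 else -1), ∅)} | St=[thunk :: addR]]
5. [T=u | E={p↦thunk(u, {u↦thunk((if0 5 then 0 else -1), ∅)}), u↦thunk((if0 5 then 0 else -1), ∅)} | St=[addR]]
6. [T=(if0 5 then 0 else -1) | E=∅ | St=[addR]]
7. [T=5 | E=∅ | St=[if0 :: addR]]
8. [T=-1 | E=∅ | St=[addR]]
9. [T=(if0 (3 - -1) then (let z = 4 in z) else ((λx. ((λp. p) x)) 7)) | E=∅ | St=[addL(-1)]]
10. [T=(3 - -1) | E=∅ | St=[if0 :: addL(-1)]]
11. [T=3 | E=∅ | St=[subR :: if0 :: addL(-1)]]
12. [T=-1 | E=∅ | St=[subL(3) :: if0 :: addL(-1)]]
13. [T=((λx. ((λp. p) x)) 7) | E=∅ | St=[addL(-1)]]
14. [T=(λx. ((λp. p) x)) | E=∅ | St=[thunk :: addL(-1)]]
15. [T=((λp. p) x) | E={x↦thunk(7, ∅)} | St=[addL(-1)]]
16. [T=(λp. p) | E={x↦thunk(7, ∅)} | St=[thunk :: addL(-1)]]
17. [T=p | E={p↦thunk(x, {x↦thunk(7, ∅)}), x↦thunk(7, ∅)} | St=[addL(-1)]]
18. [T=x | E={x↦thunk(7, ∅)} | St=[addL(-1)]]
19. [T=7 | E=∅ | St=[addL(-1)]]
→ final value 6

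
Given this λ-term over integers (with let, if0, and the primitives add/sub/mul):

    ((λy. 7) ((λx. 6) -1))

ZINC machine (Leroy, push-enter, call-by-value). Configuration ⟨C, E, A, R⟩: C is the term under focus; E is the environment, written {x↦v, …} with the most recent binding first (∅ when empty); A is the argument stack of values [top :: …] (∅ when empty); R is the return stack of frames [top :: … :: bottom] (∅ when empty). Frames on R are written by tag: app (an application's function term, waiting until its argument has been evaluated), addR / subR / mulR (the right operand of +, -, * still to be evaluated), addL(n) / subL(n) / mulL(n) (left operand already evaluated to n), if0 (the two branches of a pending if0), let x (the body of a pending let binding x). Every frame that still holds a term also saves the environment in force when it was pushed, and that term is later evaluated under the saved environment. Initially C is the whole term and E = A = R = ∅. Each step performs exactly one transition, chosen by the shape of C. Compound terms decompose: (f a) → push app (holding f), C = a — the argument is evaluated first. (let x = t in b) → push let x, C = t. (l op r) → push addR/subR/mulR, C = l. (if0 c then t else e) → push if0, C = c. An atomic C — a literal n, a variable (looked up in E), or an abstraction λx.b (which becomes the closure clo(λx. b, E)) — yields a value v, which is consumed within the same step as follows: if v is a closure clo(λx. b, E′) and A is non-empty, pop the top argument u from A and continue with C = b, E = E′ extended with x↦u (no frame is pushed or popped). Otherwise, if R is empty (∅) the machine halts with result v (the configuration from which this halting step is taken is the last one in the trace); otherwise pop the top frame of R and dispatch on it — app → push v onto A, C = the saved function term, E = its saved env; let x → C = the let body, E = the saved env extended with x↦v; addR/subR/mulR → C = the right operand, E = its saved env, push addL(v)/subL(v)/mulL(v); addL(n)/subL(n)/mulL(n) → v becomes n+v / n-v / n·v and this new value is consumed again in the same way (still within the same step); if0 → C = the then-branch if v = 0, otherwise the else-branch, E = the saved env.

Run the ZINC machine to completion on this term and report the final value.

Answer: 7

Machine steps:
t=0: <C=((λy. 7) ((λx. 6) -1)), E=∅, A=∅, R=∅>
t=1: <C=((λx. 6) -1), E=∅, A=∅, R=[app]>
t=2: <C=-1, E=∅, A=∅, R=[app :: app]>
t=3: <C=(λx. 6), E=∅, A=[-1], R=[app]>
t=4: <C=6, E={x↦-1}, A=∅, R=[app]>
t=5: <C=(λy. 7), E=∅, A=[6], R=∅>
t=6: <C=7, E={y↦6}, A=∅, R=∅>
→ final value 7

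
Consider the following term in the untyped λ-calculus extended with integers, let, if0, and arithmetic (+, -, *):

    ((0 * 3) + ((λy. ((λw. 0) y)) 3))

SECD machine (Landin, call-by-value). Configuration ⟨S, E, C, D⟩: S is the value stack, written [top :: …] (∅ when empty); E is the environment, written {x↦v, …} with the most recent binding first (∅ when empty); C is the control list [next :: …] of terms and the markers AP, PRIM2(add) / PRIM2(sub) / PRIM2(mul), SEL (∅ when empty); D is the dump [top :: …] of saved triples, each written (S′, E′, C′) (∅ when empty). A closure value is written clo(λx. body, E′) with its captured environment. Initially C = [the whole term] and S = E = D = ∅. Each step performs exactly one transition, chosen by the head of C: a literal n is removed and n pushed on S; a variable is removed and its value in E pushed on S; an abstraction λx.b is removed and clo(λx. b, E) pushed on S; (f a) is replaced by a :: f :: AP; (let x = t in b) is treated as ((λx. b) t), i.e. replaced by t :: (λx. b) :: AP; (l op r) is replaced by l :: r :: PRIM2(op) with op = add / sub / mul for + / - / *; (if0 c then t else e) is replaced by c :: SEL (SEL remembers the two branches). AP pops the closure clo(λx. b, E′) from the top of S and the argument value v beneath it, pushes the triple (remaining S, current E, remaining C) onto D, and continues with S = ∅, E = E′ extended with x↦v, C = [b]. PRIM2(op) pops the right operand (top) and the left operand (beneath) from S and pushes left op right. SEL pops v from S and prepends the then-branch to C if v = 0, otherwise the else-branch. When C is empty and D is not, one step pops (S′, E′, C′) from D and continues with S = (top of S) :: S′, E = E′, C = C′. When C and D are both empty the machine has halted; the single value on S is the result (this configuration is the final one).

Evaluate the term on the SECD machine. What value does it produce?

0. <S=∅, E=∅, C=[((0 * 3) + ((λy. ((λw. 0) y)) 3))], D=∅>
1. <S=∅, E=∅, C=[(0 * 3) :: ((λy. ((λw. 0) y)) 3) :: PRIM2(add)], D=∅>
2. <S=∅, E=∅, C=[0 :: 3 :: PRIM2(mul) :: ((λy. ((λw. 0) y)) 3) :: PRIM2(add)], D=∅>
3. <S=[0], E=∅, C=[3 :: PRIM2(mul) :: ((λy. ((λw. 0) y)) 3) :: PRIM2(add)], D=∅>
4. <S=[3 :: 0], E=∅, C=[PRIM2(mul) :: ((λy. ((λw. 0) y)) 3) :: PRIM2(add)], D=∅>
5. <S=[0], E=∅, C=[((λy. ((λw. 0) y)) 3) :: PRIM2(add)], D=∅>
6. <S=[0], E=∅, C=[3 :: (λy. ((λw. 0) y)) :: AP :: PRIM2(add)], D=∅>
7. <S=[3 :: 0], E=∅, C=[(λy. ((λw. 0) y)) :: AP :: PRIM2(add)], D=∅>
8. <S=[clo(λy. ((λw. 0) y), ∅) :: 3 :: 0], E=∅, C=[AP :: PRIM2(add)], D=∅>
9. <S=∅, E={y↦3}, C=[((λw. 0) y)], D=[([0], ∅, [PRIM2(add)])]>
10. <S=∅, E={y↦3}, C=[y :: (λw. 0) :: AP], D=[([0], ∅, [PRIM2(add)])]>
11. <S=[3], E={y↦3}, C=[(λw. 0) :: AP], D=[([0], ∅, [PRIM2(add)])]>
12. <S=[clo(λw. 0, {y↦3}) :: 3], E={y↦3}, C=[AP], D=[([0], ∅, [PRIM2(add)])]>
13. <S=∅, E={w↦3, y↦3}, C=[0], D=[(∅, {y↦3}, ∅) :: ([0], ∅, [PRIM2(add)])]>
14. <S=[0], E={w↦3, y↦3}, C=∅, D=[(∅, {y↦3}, ∅) :: ([0], ∅, [PRIM2(add)])]>
15. <S=[0], E={y↦3}, C=∅, D=[([0], ∅, [PRIM2(add)])]>
16. <S=[0 :: 0], E=∅, C=[PRIM2(add)], D=∅>
17. <S=[0], E=∅, C=∅, D=∅>
→ final value 0

Answer: 0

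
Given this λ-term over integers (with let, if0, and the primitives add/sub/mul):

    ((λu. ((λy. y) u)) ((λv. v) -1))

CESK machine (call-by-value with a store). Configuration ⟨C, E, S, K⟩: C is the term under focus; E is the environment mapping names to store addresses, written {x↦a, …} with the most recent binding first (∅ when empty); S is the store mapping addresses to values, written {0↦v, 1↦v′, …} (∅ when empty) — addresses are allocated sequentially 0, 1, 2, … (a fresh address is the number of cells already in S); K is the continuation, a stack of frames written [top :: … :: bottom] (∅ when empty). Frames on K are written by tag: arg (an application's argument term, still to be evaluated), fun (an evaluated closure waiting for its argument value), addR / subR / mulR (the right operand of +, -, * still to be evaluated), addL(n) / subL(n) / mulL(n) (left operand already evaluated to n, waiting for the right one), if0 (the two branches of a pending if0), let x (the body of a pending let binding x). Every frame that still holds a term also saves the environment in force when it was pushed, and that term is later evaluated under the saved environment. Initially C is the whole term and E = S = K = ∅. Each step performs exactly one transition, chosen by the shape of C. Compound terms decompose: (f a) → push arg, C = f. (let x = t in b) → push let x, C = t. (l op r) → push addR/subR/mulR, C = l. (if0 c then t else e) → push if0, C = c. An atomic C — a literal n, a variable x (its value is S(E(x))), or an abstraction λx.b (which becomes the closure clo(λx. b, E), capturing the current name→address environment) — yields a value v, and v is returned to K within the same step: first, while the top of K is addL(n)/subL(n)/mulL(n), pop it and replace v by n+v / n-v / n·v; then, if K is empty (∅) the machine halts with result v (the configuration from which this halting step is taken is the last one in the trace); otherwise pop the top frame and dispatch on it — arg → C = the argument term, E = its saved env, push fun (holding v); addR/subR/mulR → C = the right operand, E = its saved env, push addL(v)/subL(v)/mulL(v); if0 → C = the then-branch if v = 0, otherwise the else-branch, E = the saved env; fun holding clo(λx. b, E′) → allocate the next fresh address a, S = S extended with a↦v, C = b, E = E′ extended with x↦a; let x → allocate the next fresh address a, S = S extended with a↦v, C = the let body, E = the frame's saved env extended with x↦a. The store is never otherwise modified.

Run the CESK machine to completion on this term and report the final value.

t=0: <C=((λu. ((λy. y) u)) ((λv. v) -1)), E=∅, S=∅, K=∅>
t=1: <C=(λu. ((λy. y) u)), E=∅, S=∅, K=[arg]>
t=2: <C=((λv. v) -1), E=∅, S=∅, K=[fun]>
t=3: <C=(λv. v), E=∅, S=∅, K=[arg :: fun]>
t=4: <C=-1, E=∅, S=∅, K=[fun :: fun]>
t=5: <C=v, E={v↦0}, S={0↦-1}, K=[fun]>
t=6: <C=((λy. y) u), E={u↦1}, S={0↦-1, 1↦-1}, K=∅>
t=7: <C=(λy. y), E={u↦1}, S={0↦-1, 1↦-1}, K=[arg]>
t=8: <C=u, E={u↦1}, S={0↦-1, 1↦-1}, K=[fun]>
t=9: <C=y, E={y↦2, u↦1}, S={0↦-1, 1↦-1, 2↦-1}, K=∅>
→ final value -1

Answer: -1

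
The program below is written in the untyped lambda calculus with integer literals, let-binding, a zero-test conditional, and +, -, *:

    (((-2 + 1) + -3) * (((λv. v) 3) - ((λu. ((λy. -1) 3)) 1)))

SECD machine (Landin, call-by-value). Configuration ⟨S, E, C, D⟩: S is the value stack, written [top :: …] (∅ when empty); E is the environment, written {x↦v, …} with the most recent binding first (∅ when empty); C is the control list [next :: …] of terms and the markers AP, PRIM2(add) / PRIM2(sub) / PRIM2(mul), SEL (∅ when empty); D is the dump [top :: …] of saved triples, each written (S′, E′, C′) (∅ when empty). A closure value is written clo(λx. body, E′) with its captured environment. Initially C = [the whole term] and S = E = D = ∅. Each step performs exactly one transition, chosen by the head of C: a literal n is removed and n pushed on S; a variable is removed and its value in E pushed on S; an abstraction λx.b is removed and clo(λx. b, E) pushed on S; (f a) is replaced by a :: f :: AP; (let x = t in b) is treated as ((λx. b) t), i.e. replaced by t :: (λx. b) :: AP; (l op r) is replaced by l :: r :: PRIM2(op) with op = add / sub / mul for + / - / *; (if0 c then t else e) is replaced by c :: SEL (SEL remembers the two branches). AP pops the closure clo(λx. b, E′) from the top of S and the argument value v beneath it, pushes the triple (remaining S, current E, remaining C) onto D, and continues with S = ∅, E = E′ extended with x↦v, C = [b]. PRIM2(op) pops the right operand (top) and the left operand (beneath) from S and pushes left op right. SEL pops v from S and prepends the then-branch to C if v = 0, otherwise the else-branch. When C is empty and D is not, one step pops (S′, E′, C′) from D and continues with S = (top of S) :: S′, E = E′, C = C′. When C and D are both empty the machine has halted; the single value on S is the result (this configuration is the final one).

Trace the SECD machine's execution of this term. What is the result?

step 0: ⟨S=∅; E=∅; C=[(((-2 + 1) + -3) * (((λv. v) 3) - ((λu. ((λy. -1) 3)) 1)))]; D=∅⟩
step 1: ⟨S=∅; E=∅; C=[((-2 + 1) + -3) :: (((λv. v) 3) - ((λu. ((λy. -1) 3)) 1)) :: PRIM2(mul)]; D=∅⟩
step 2: ⟨S=∅; E=∅; C=[(-2 + 1) :: -3 :: PRIM2(add) :: (((λv. v) 3) - ((λu. ((λy. -1) 3)) 1)) :: PRIM2(mul)]; D=∅⟩
step 3: ⟨S=∅; E=∅; C=[-2 :: 1 :: PRIM2(add) :: -3 :: PRIM2(add) :: (((λv. v) 3) - ((λu. ((λy. -1) 3)) 1)) :: PRIM2(mul)]; D=∅⟩
step 4: ⟨S=[-2]; E=∅; C=[1 :: PRIM2(add) :: -3 :: PRIM2(add) :: (((λv. v) 3) - ((λu. ((λy. -1) 3)) 1)) :: PRIM2(mul)]; D=∅⟩
step 5: ⟨S=[1 :: -2]; E=∅; C=[PRIM2(add) :: -3 :: PRIM2(add) :: (((λv. v) 3) - ((λu. ((λy. -1) 3)) 1)) :: PRIM2(mul)]; D=∅⟩
step 6: ⟨S=[-1]; E=∅; C=[-3 :: PRIM2(add) :: (((λv. v) 3) - ((λu. ((λy. -1) 3)) 1)) :: PRIM2(mul)]; D=∅⟩
step 7: ⟨S=[-3 :: -1]; E=∅; C=[PRIM2(add) :: (((λv. v) 3) - ((λu. ((λy. -1) 3)) 1)) :: PRIM2(mul)]; D=∅⟩
step 8: ⟨S=[-4]; E=∅; C=[(((λv. v) 3) - ((λu. ((λy. -1) 3)) 1)) :: PRIM2(mul)]; D=∅⟩
step 9: ⟨S=[-4]; E=∅; C=[((λv. v) 3) :: ((λu. ((λy. -1) 3)) 1) :: PRIM2(sub) :: PRIM2(mul)]; D=∅⟩
step 10: ⟨S=[-4]; E=∅; C=[3 :: (λv. v) :: AP :: ((λu. ((λy. -1) 3)) 1) :: PRIM2(sub) :: PRIM2(mul)]; D=∅⟩
step 11: ⟨S=[3 :: -4]; E=∅; C=[(λv. v) :: AP :: ((λu. ((λy. -1) 3)) 1) :: PRIM2(sub) :: PRIM2(mul)]; D=∅⟩
step 12: ⟨S=[clo(λv. v, ∅) :: 3 :: -4]; E=∅; C=[AP :: ((λu. ((λy. -1) 3)) 1) :: PRIM2(sub) :: PRIM2(mul)]; D=∅⟩
step 13: ⟨S=∅; E={v↦3}; C=[v]; D=[([-4], ∅, [((λu. ((λy. -1) 3)) 1) :: PRIM2(sub) :: PRIM2(mul)])]⟩
step 14: ⟨S=[3]; E={v↦3}; C=∅; D=[([-4], ∅, [((λu. ((λy. -1) 3)) 1) :: PRIM2(sub) :: PRIM2(mul)])]⟩
step 15: ⟨S=[3 :: -4]; E=∅; C=[((λu. ((λy. -1) 3)) 1) :: PRIM2(sub) :: PRIM2(mul)]; D=∅⟩
step 16: ⟨S=[3 :: -4]; E=∅; C=[1 :: (λu. ((λy. -1) 3)) :: AP :: PRIM2(sub) :: PRIM2(mul)]; D=∅⟩
step 17: ⟨S=[1 :: 3 :: -4]; E=∅; C=[(λu. ((λy. -1) 3)) :: AP :: PRIM2(sub) :: PRIM2(mul)]; D=∅⟩
step 18: ⟨S=[clo(λu. ((λy. -1) 3), ∅) :: 1 :: 3 :: -4]; E=∅; C=[AP :: PRIM2(sub) :: PRIM2(mul)]; D=∅⟩
step 19: ⟨S=∅; E={u↦1}; C=[((λy. -1) 3)]; D=[([3 :: -4], ∅, [PRIM2(sub) :: PRIM2(mul)])]⟩
step 20: ⟨S=∅; E={u↦1}; C=[3 :: (λy. -1) :: AP]; D=[([3 :: -4], ∅, [PRIM2(sub) :: PRIM2(mul)])]⟩
step 21: ⟨S=[3]; E={u↦1}; C=[(λy. -1) :: AP]; D=[([3 :: -4], ∅, [PRIM2(sub) :: PRIM2(mul)])]⟩
step 22: ⟨S=[clo(λy. -1, {u↦1}) :: 3]; E={u↦1}; C=[AP]; D=[([3 :: -4], ∅, [PRIM2(sub) :: PRIM2(mul)])]⟩
step 23: ⟨S=∅; E={y↦3, u↦1}; C=[-1]; D=[(∅, {u↦1}, ∅) :: ([3 :: -4], ∅, [PRIM2(sub) :: PRIM2(mul)])]⟩
step 24: ⟨S=[-1]; E={y↦3, u↦1}; C=∅; D=[(∅, {u↦1}, ∅) :: ([3 :: -4], ∅, [PRIM2(sub) :: PRIM2(mul)])]⟩
step 25: ⟨S=[-1]; E={u↦1}; C=∅; D=[([3 :: -4], ∅, [PRIM2(sub) :: PRIM2(mul)])]⟩
step 26: ⟨S=[-1 :: 3 :: -4]; E=∅; C=[PRIM2(sub) :: PRIM2(mul)]; D=∅⟩
step 27: ⟨S=[4 :: -4]; E=∅; C=[PRIM2(mul)]; D=∅⟩
step 28: ⟨S=[-16]; E=∅; C=∅; D=∅⟩
→ final value -16

Answer: -16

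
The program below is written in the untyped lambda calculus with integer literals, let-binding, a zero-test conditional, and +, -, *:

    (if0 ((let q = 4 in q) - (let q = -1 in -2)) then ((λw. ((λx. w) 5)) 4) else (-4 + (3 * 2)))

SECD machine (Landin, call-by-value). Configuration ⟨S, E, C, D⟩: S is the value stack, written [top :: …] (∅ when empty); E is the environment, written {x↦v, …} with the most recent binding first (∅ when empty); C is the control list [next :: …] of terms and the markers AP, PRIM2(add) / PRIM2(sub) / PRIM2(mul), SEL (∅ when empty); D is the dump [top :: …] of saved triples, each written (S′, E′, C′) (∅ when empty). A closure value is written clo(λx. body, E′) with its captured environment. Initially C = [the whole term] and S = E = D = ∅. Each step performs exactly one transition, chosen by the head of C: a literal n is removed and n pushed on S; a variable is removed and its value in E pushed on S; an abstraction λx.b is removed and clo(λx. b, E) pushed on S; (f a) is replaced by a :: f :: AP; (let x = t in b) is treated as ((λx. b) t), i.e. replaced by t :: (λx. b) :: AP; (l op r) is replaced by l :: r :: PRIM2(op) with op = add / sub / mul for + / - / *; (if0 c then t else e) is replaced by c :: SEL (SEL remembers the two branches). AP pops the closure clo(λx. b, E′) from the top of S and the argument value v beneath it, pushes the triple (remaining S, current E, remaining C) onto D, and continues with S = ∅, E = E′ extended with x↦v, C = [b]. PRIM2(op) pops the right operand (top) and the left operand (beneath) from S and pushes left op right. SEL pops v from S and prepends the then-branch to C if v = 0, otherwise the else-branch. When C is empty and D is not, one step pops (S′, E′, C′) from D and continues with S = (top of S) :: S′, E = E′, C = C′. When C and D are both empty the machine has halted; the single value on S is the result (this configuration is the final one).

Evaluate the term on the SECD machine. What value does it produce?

0. <S=∅, E=∅, C=[(if0 ((let q = 4 in q) - (let q = -1 in -2)) then ((λw. ((λx. w) 5)) 4) else (-4 + (3 * 2)))], D=∅>
1. <S=∅, E=∅, C=[((let q = 4 in q) - (let q = -1 in -2)) :: SEL], D=∅>
2. <S=∅, E=∅, C=[(let q = 4 in q) :: (let q = -1 in -2) :: PRIM2(sub) :: SEL], D=∅>
3. <S=∅, E=∅, C=[4 :: (λq. q) :: AP :: (let q = -1 in -2) :: PRIM2(sub) :: SEL], D=∅>
4. <S=[4], E=∅, C=[(λq. q) :: AP :: (let q = -1 in -2) :: PRIM2(sub) :: SEL], D=∅>
5. <S=[clo(λq. q, ∅) :: 4], E=∅, C=[AP :: (let q = -1 in -2) :: PRIM2(sub) :: SEL], D=∅>
6. <S=∅, E={q↦4}, C=[q], D=[(∅, ∅, [(let q = -1 in -2) :: PRIM2(sub) :: SEL])]>
7. <S=[4], E={q↦4}, C=∅, D=[(∅, ∅, [(let q = -1 in -2) :: PRIM2(sub) :: SEL])]>
8. <S=[4], E=∅, C=[(let q = -1 in -2) :: PRIM2(sub) :: SEL], D=∅>
9. <S=[4], E=∅, C=[-1 :: (λq. -2) :: AP :: PRIM2(sub) :: SEL], D=∅>
10. <S=[-1 :: 4], E=∅, C=[(λq. -2) :: AP :: PRIM2(sub) :: SEL], D=∅>
11. <S=[clo(λq. -2, ∅) :: -1 :: 4], E=∅, C=[AP :: PRIM2(sub) :: SEL], D=∅>
12. <S=∅, E={q↦-1}, C=[-2], D=[([4], ∅, [PRIM2(sub) :: SEL])]>
13. <S=[-2], E={q↦-1}, C=∅, D=[([4], ∅, [PRIM2(sub) :: SEL])]>
14. <S=[-2 :: 4], E=∅, C=[PRIM2(sub) :: SEL], D=∅>
15. <S=[6], E=∅, C=[SEL], D=∅>
16. <S=∅, E=∅, C=[(-4 + (3 * 2))], D=∅>
17. <S=∅, E=∅, C=[-4 :: (3 * 2) :: PRIM2(add)], D=∅>
18. <S=[-4], E=∅, C=[(3 * 2) :: PRIM2(add)], D=∅>
19. <S=[-4], E=∅, C=[3 :: 2 :: PRIM2(mul) :: PRIM2(add)], D=∅>
20. <S=[3 :: -4], E=∅, C=[2 :: PRIM2(mul) :: PRIM2(add)], D=∅>
21. <S=[2 :: 3 :: -4], E=∅, C=[PRIM2(mul) :: PRIM2(add)], D=∅>
22. <S=[6 :: -4], E=∅, C=[PRIM2(add)], D=∅>
23. <S=[2], E=∅, C=∅, D=∅>
→ final value 2

Answer: 2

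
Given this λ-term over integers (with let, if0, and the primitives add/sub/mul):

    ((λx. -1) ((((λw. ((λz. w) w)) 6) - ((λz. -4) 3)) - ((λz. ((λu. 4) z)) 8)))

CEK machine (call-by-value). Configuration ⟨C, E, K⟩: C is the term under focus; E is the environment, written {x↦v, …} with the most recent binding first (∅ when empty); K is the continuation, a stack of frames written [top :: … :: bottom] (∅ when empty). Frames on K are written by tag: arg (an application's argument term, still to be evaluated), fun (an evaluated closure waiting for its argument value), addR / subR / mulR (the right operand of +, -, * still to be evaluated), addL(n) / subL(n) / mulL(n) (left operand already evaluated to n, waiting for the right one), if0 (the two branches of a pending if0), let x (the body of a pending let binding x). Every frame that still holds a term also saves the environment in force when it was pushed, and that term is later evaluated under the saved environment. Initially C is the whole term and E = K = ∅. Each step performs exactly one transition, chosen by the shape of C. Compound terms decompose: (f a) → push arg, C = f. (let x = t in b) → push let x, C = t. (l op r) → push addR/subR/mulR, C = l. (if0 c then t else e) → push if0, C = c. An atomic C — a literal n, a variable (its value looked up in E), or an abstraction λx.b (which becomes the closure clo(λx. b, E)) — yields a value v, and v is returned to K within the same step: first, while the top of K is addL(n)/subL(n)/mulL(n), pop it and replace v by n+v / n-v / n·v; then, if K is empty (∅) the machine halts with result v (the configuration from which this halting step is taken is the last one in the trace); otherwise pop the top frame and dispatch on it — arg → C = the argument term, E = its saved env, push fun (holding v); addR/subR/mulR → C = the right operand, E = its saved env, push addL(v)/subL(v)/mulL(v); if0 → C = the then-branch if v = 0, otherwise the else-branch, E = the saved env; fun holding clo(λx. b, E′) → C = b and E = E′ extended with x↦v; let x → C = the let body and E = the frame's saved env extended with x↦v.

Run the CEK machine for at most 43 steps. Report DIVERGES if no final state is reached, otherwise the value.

[0] ⟨C=((λx. -1) ((((λw. ((λz. w) w)) 6) - ((λz. -4) 3)) - ((λz. ((λu. 4) z)) 8))); E=∅; K=∅⟩
[1] ⟨C=(λx. -1); E=∅; K=[arg]⟩
[2] ⟨C=((((λw. ((λz. w) w)) 6) - ((λz. -4) 3)) - ((λz. ((λu. 4) z)) 8)); E=∅; K=[fun]⟩
[3] ⟨C=(((λw. ((λz. w) w)) 6) - ((λz. -4) 3)); E=∅; K=[subR :: fun]⟩
[4] ⟨C=((λw. ((λz. w) w)) 6); E=∅; K=[subR :: subR :: fun]⟩
[5] ⟨C=(λw. ((λz. w) w)); E=∅; K=[arg :: subR :: subR :: fun]⟩
[6] ⟨C=6; E=∅; K=[fun :: subR :: subR :: fun]⟩
[7] ⟨C=((λz. w) w); E={w↦6}; K=[subR :: subR :: fun]⟩
[8] ⟨C=(λz. w); E={w↦6}; K=[arg :: subR :: subR :: fun]⟩
[9] ⟨C=w; E={w↦6}; K=[fun :: subR :: subR :: fun]⟩
[10] ⟨C=w; E={z↦6, w↦6}; K=[subR :: subR :: fun]⟩
[11] ⟨C=((λz. -4) 3); E=∅; K=[subL(6) :: subR :: fun]⟩
[12] ⟨C=(λz. -4); E=∅; K=[arg :: subL(6) :: subR :: fun]⟩
[13] ⟨C=3; E=∅; K=[fun :: subL(6) :: subR :: fun]⟩
[14] ⟨C=-4; E={z↦3}; K=[subL(6) :: subR :: fun]⟩
[15] ⟨C=((λz. ((λu. 4) z)) 8); E=∅; K=[subL(10) :: fun]⟩
[16] ⟨C=(λz. ((λu. 4) z)); E=∅; K=[arg :: subL(10) :: fun]⟩
[17] ⟨C=8; E=∅; K=[fun :: subL(10) :: fun]⟩
[18] ⟨C=((λu. 4) z); E={z↦8}; K=[subL(10) :: fun]⟩
[19] ⟨C=(λu. 4); E={z↦8}; K=[arg :: subL(10) :: fun]⟩
[20] ⟨C=z; E={z↦8}; K=[fun :: subL(10) :: fun]⟩
[21] ⟨C=4; E={u↦8, z↦8}; K=[subL(10) :: fun]⟩
[22] ⟨C=-1; E={x↦6}; K=∅⟩
→ final value -1

Answer: -1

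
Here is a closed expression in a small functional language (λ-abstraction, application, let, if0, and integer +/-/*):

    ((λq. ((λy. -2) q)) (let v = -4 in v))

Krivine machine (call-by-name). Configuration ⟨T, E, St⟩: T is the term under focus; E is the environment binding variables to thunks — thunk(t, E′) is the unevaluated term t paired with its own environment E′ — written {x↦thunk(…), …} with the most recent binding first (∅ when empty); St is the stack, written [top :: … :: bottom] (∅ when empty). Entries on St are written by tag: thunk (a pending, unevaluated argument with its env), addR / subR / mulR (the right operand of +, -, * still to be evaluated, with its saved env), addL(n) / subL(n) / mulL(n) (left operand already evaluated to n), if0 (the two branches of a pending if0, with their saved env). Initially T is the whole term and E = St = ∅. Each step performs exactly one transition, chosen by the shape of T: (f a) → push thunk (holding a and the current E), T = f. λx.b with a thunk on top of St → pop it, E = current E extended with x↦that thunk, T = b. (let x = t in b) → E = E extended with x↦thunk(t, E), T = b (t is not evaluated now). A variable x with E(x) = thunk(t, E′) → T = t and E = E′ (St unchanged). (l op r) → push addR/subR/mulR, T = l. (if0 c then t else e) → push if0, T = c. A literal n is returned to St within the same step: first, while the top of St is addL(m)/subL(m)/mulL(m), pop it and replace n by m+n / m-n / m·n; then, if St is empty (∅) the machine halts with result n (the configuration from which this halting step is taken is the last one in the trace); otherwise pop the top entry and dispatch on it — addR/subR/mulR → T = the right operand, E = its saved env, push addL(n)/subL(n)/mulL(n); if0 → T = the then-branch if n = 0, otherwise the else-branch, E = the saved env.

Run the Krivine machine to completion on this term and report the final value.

Answer: -2

Machine steps:
0. ⟨T=((λq. ((λy. -2) q)) (let v = -4 in v)); E=∅; St=∅⟩
1. ⟨T=(λq. ((λy. -2) q)); E=∅; St=[thunk]⟩
2. ⟨T=((λy. -2) q); E={q↦thunk((let v = -4 in v), ∅)}; St=∅⟩
3. ⟨T=(λy. -2); E={q↦thunk((let v = -4 in v), ∅)}; St=[thunk]⟩
4. ⟨T=-2; E={y↦thunk(q, {q↦thunk((let v = -4 in v), ∅)}), q↦thunk((let v = -4 in v), ∅)}; St=∅⟩
→ final value -2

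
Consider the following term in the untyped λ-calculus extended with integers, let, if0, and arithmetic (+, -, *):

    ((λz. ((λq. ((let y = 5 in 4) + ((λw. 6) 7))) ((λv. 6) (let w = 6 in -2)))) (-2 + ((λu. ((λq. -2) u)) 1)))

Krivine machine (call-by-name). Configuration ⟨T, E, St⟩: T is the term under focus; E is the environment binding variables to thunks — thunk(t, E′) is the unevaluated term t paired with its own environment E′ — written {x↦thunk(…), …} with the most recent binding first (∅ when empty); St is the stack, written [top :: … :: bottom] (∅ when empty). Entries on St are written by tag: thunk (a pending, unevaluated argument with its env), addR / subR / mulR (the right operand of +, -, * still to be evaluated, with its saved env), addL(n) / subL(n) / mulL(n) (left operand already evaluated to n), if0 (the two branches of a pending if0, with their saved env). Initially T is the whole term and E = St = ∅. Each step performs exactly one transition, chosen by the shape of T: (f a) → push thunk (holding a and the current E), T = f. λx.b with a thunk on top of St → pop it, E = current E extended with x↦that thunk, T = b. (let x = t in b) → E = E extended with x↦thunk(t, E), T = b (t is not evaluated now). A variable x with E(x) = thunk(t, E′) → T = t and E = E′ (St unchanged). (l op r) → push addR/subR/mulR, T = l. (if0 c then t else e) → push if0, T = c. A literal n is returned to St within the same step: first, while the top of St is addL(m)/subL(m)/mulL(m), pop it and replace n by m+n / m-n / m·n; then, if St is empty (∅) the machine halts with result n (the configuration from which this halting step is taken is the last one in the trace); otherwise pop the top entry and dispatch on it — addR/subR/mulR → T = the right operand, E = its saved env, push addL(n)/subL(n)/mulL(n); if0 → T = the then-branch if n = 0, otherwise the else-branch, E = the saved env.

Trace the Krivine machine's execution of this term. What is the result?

step 0: <T=((λz. ((λq. ((let y = 5 in 4) + ((λw. 6) 7))) ((λv. 6) (let w = 6 in -2)))) (-2 + ((λu. ((λq. -2) u)) 1))), E=∅, St=∅>
step 1: <T=(λz. ((λq. ((let y = 5 in 4) + ((λw. 6) 7))) ((λv. 6) (let w = 6 in -2)))), E=∅, St=[thunk]>
step 2: <T=((λq. ((let y = 5 in 4) + ((λw. 6) 7))) ((λv. 6) (let w = 6 in -2))), E={z↦thunk((-2 + ((λu. ((λq. -2) u)) 1)), ∅)}, St=∅>
step 3: <T=(λq. ((let y = 5 in 4) + ((λw. 6) 7))), E={z↦thunk((-2 + ((λu. ((λq. -2) u)) 1)), ∅)}, St=[thunk]>
step 4: <T=((let y = 5 in 4) + ((λw. 6) 7)), E={q↦thunk(((λv. 6) (let w = 6 in -2)), {z↦thunk((-2 + ((λu. ((λq. -2) u)) 1)), ∅)}), z↦thunk((-2 + ((λu. ((λq. -2) u)) 1)), ∅)}, St=∅>
step 5: <T=(let y = 5 in 4), E={q↦thunk(((λv. 6) (let w = 6 in -2)), {z↦thunk((-2 + ((λu. ((λq. -2) u)) 1)), ∅)}), z↦thunk((-2 + ((λu. ((λq. -2) u)) 1)), ∅)}, St=[addR]>
step 6: <T=4, E={y↦thunk(5, {q↦thunk(((λv. 6) (let w = 6 in -2)), {z↦thunk((-2 + ((λu. ((λq. -2) u)) 1)), ∅)}), z↦thunk((-2 + ((λu. ((λq. -2) u)) 1)), ∅)}), q↦thunk(((λv. 6) (let w = 6 in -2)), {z↦thunk((-2 + ((λu. ((λq. -2) u)) 1)), ∅)}), z↦thunk((-2 + ((λu. ((λq. -2) u)) 1)), ∅)}, St=[addR]>
step 7: <T=((λw. 6) 7), E={q↦thunk(((λv. 6) (let w = 6 in -2)), {z↦thunk((-2 + ((λu. ((λq. -2) u)) 1)), ∅)}), z↦thunk((-2 + ((λu. ((λq. -2) u)) 1)), ∅)}, St=[addL(4)]>
step 8: <T=(λw. 6), E={q↦thunk(((λv. 6) (let w = 6 in -2)), {z↦thunk((-2 + ((λu. ((λq. -2) u)) 1)), ∅)}), z↦thunk((-2 + ((λu. ((λq. -2) u)) 1)), ∅)}, St=[thunk :: addL(4)]>
step 9: <T=6, E={w↦thunk(7, {q↦thunk(((λv. 6) (let w = 6 in -2)), {z↦thunk((-2 + ((λu. ((λq. -2) u)) 1)), ∅)}), z↦thunk((-2 + ((λu. ((λq. -2) u)) 1)), ∅)}), q↦thunk(((λv. 6) (let w = 6 in -2)), {z↦thunk((-2 + ((λu. ((λq. -2) u)) 1)), ∅)}), z↦thunk((-2 + ((λu. ((λq. -2) u)) 1)), ∅)}, St=[addL(4)]>
→ final value 10

Answer: 10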